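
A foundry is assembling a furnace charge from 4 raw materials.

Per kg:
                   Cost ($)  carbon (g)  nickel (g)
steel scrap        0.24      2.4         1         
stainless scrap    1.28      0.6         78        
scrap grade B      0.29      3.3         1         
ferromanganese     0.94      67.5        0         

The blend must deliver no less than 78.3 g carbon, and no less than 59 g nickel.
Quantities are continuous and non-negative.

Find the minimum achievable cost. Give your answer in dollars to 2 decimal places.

Treat it as an LP. Let x1 = kg of steel scrap, x2 = kg of stainless scrap, x3 = kg of scrap grade B, x4 = kg of ferromanganese.
min 0.24x1 + 1.28x2 + 0.29x3 + 0.94x4 subject to:
  2.4x1 + 0.6x2 + 3.3x3 + 67.5x4 ≥ 78.3   (carbon)
  1x1 + 78x2 + 1x3 ≥ 59   (nickel)
  x1, x2, x3, x4 ≥ 0.
The minimum-cost mix takes nothing from steel scrap, scrap grade B — only stainless scrap, ferromanganese. There the carbon and nickel constraints are tight.
Optimal quantities: stainless scrap = 0.7564 kg, ferromanganese = 1.153 kg.
Total cost: 1.28·0.7564 + 0.94·1.153 = 2.0520.

$2.05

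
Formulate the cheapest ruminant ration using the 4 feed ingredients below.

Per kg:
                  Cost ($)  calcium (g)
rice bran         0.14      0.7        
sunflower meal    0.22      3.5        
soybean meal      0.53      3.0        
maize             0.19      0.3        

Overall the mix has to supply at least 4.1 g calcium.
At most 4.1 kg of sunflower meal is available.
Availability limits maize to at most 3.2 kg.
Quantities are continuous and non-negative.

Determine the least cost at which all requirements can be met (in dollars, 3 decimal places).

This is a linear program. Let x1 = kg of rice bran, x2 = kg of sunflower meal, x3 = kg of soybean meal, x4 = kg of maize.
min 0.14x1 + 0.22x2 + 0.53x3 + 0.19x4 with:
  0.7x1 + 3.5x2 + 3x3 + 0.3x4 ≥ 4.1   (calcium)
  x2 ≤ 4.1
  x4 ≤ 3.2
  x1, x2, x3, x4 ≥ 0.
The cheapest feasible vertex uses only sunflower meal; rice bran, soybean meal, maize are not used. The calcium requirement is met with equality.
That vertex is x2 = 1.171.
Objective = 0.22·1.171 = 0.25762.

$0.258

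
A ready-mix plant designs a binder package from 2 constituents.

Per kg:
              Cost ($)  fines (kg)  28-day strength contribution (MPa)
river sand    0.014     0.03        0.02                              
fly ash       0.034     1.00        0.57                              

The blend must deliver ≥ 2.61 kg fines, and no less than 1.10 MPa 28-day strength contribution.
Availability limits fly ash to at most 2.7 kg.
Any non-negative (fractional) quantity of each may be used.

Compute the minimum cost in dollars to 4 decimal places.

$0.0887

This is a linear program. Let x1 = kg of river sand, x2 = kg of fly ash.
Minimise 0.014x1 + 0.034x2 with:
  0.03x1 + 1x2 ≥ 2.61   (fines)
  0.02x1 + 0.57x2 ≥ 1.1   (28-day strength contribution)
  x2 ≤ 2.7
  x1, x2 ≥ 0.
The cheapest feasible vertex uses only fly ash; river sand is not used. Binding constraint: fines.
That vertex is x2 = 2.61.
Hence cost = 0.034·2.61 = $0.088740.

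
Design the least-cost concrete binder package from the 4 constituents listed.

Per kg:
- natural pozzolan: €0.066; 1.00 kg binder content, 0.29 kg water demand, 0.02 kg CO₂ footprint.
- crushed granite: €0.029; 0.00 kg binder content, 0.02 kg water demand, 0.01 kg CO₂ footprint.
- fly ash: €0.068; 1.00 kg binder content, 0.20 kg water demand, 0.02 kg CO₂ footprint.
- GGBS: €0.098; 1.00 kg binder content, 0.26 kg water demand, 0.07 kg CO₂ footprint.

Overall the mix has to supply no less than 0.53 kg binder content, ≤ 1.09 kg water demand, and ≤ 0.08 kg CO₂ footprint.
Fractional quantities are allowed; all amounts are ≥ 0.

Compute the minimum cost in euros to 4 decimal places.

Let x1 = kg of natural pozzolan, x2 = kg of crushed granite, x3 = kg of fly ash, x4 = kg of GGBS.
Minimise 0.066x1 + 0.029x2 + 0.068x3 + 0.098x4 with:
  1x1 + 1x3 + 1x4 ≥ 0.53   (binder content)
  0.29x1 + 0.02x2 + 0.2x3 + 0.26x4 ≤ 1.09   (water demand)
  0.02x1 + 0.01x2 + 0.02x3 + 0.07x4 ≤ 0.08   (CO₂ footprint)
  x1, x2, x3, x4 ≥ 0.
The cheapest feasible vertex uses only natural pozzolan; crushed granite, fly ash, GGBS are not used. There the binder content constraint is tight.
Solving gives x1 = 0.53.
Total cost: 0.066·0.53 = 0.034980.

€0.0350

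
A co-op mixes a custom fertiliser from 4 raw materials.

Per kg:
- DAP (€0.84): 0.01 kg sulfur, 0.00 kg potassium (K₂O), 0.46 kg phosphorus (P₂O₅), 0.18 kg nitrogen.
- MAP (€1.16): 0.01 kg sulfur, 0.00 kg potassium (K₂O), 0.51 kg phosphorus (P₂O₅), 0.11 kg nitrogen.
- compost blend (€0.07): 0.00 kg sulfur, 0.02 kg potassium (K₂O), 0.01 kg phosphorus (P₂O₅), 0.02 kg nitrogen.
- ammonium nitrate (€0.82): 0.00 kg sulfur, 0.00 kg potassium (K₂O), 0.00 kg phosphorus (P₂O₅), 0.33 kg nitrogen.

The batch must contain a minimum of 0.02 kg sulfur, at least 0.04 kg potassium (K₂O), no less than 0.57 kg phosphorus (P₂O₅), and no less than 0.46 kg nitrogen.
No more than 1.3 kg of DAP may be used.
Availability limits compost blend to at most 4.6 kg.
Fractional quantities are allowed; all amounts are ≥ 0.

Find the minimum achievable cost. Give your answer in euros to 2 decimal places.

€2.31

Treat it as an LP. Let x1 = kg of DAP, x2 = kg of MAP, x3 = kg of compost blend, x4 = kg of ammonium nitrate.
Minimise 0.84x1 + 1.16x2 + 0.07x3 + 0.82x4 s.t.:
  0.01x1 + 0.01x2 ≥ 0.02   (sulfur)
  0.02x3 ≥ 0.04   (potassium (K₂O))
  0.46x1 + 0.51x2 + 0.01x3 ≥ 0.57   (phosphorus (P₂O₅))
  0.18x1 + 0.11x2 + 0.02x3 + 0.33x4 ≥ 0.46   (nitrogen)
  x1 ≤ 1.3
  x3 ≤ 4.6
  x1, x2, x3, x4 ≥ 0.
The optimal mix uses every input. The sulfur, potassium (K₂O), nitrogen, the DAP cap requirements are met with equality.
That vertex is x1 = 1.3, x2 = 0.7, x3 = 2, x4 = 0.3303.
Cost = 0.84·1.3 + 1.16·0.7 + 0.07·2 + 0.82·0.3303 = 2.3148.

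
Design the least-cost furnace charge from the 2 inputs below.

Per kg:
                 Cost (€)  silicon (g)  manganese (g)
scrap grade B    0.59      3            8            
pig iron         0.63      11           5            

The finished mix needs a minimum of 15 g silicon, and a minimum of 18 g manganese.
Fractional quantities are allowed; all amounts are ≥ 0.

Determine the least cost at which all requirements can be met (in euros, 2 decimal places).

Set it up as a linear program. Let x1 = kg of scrap grade B, x2 = kg of pig iron.
min 0.59x1 + 0.63x2 with:
  3x1 + 11x2 ≥ 15   (silicon)
  8x1 + 5x2 ≥ 18   (manganese)
  x1, x2 ≥ 0.
Both inputs are positive at the optimum. There the silicon and manganese constraints are tight.
So scrap grade B = 1.685 kg, pig iron = 0.9041 kg.
Objective = 0.59·1.685 + 0.63·0.9041 = 1.5637.

€1.56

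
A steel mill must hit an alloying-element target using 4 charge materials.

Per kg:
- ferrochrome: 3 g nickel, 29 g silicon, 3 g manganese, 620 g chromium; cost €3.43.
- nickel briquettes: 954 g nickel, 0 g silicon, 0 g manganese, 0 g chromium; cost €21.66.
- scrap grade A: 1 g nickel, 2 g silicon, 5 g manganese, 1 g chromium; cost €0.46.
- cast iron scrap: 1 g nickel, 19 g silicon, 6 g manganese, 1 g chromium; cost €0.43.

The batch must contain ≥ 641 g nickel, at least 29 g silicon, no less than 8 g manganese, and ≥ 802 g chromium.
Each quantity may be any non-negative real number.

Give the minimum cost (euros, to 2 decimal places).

This is a linear program. Let x1 = kg of ferrochrome, x2 = kg of nickel briquettes, x3 = kg of scrap grade A, x4 = kg of cast iron scrap.
Minimise 3.43x1 + 21.66x2 + 0.46x3 + 0.43x4 s.t.:
  3x1 + 954x2 + 1x3 + 1x4 ≥ 641   (nickel)
  29x1 + 2x3 + 19x4 ≥ 29   (silicon)
  3x1 + 5x3 + 6x4 ≥ 8   (manganese)
  620x1 + 1x3 + 1x4 ≥ 802   (chromium)
  x1, x2, x3, x4 ≥ 0.
The minimum-cost mix takes nothing from scrap grade A — only ferrochrome, nickel briquettes, cast iron scrap. Binding constraints: nickel, manganese, chromium.
That vertex is x1 = 1.292, x2 = 0.6671, x4 = 0.6871.
Total cost: 3.43·1.292 + 21.66·0.6671 + 0.43·0.6871 = 19.1764.

€19.18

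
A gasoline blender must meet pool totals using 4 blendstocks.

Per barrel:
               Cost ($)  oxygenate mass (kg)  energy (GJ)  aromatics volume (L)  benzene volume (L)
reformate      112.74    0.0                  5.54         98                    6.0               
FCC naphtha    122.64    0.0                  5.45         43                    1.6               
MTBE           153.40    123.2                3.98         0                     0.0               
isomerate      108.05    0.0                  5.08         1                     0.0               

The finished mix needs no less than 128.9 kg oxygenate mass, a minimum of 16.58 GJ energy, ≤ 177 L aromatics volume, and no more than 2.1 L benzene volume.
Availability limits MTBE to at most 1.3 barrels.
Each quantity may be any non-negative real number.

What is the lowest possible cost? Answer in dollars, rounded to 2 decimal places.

Let x1 = barrels of reformate, x2 = barrels of FCC naphtha, x3 = barrels of MTBE, x4 = barrels of isomerate.
min 112.74x1 + 122.64x2 + 153.4x3 + 108.05x4 s.t.:
  123.2x3 ≥ 128.9   (oxygenate mass)
  5.54x1 + 5.45x2 + 3.98x3 + 5.08x4 ≥ 16.58   (energy)
  98x1 + 43x2 + 1x4 ≤ 177   (aromatics volume)
  6x1 + 1.6x2 ≤ 2.1   (benzene volume)
  x3 ≤ 1.3
  x1, x2, x3, x4 ≥ 0.
At the optimum only reformate, MTBE, isomerate are positive (FCC naphtha = 0). The oxygenate mass, energy, benzene volume requirements are met with equality.
Optimal quantities: reformate = 0.35 barrels, MTBE = 1.0463 barrels, isomerate = 2.0624 barrels.
Objective = 112.74·0.35 + 153.4·1.0463 + 108.05·2.0624 = 422.8037.

$422.80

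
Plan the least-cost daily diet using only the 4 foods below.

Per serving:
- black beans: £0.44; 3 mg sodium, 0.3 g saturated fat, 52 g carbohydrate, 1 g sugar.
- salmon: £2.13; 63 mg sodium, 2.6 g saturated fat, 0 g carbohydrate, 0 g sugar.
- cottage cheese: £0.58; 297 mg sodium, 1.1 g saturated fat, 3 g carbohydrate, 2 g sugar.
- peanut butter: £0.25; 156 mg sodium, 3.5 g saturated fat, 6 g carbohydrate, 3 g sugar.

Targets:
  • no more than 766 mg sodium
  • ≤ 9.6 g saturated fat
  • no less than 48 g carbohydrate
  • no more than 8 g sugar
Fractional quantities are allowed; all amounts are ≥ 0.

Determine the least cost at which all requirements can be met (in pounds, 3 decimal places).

Let x1 = servings of black beans, x2 = servings of salmon, x3 = servings of cottage cheese, x4 = servings of peanut butter.
Minimise 0.44x1 + 2.13x2 + 0.58x3 + 0.25x4 s.t.:
  3x1 + 63x2 + 297x3 + 156x4 ≤ 766   (sodium)
  0.3x1 + 2.6x2 + 1.1x3 + 3.5x4 ≤ 9.6   (saturated fat)
  52x1 + 3x3 + 6x4 ≥ 48   (carbohydrate)
  1x1 + 2x3 + 3x4 ≤ 8   (sugar)
  x1, x2, x3, x4 ≥ 0.
At the optimum only black beans is positive (salmon, cottage cheese, peanut butter = 0). The carbohydrate requirement is met with equality.
Solving gives x1 = 0.9231.
Objective = 0.44·0.9231 = 0.40616.

£0.406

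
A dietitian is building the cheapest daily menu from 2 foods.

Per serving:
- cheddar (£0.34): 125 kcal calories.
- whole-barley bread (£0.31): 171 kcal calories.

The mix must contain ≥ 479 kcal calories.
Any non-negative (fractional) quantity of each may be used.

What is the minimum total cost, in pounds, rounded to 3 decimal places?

£0.868

Set it up as a linear program. Let x1 = servings of cheddar, x2 = servings of whole-barley bread.
min 0.34x1 + 0.31x2 s.t.:
  125x1 + 171x2 ≥ 479   (calories)
  x1, x2 ≥ 0.
At the optimum only whole-barley bread is positive (cheddar = 0). Binding constraint: calories.
Optimal quantities: whole-barley bread = 2.801 servings.
Hence cost = 0.31·2.801 = £0.86831.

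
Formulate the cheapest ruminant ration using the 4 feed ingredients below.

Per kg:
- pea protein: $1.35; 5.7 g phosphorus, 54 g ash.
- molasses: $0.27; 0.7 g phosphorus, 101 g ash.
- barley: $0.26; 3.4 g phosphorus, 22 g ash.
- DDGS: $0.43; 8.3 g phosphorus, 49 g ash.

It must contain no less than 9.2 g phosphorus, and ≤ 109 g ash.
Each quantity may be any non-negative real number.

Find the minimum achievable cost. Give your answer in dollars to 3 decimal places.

This is a linear program. Let x1 = kg of pea protein, x2 = kg of molasses, x3 = kg of barley, x4 = kg of DDGS.
Minimise 1.35x1 + 0.27x2 + 0.26x3 + 0.43x4 with:
  5.7x1 + 0.7x2 + 3.4x3 + 8.3x4 ≥ 9.2   (phosphorus)
  54x1 + 101x2 + 22x3 + 49x4 ≤ 109   (ash)
  x1, x2, x3, x4 ≥ 0.
The cheapest feasible vertex uses only DDGS; pea protein, molasses, barley are not used. The phosphorus requirement is met with equality.
That vertex is x4 = 1.1084.
Total cost: 0.43·1.1084 = 0.47661.

$0.477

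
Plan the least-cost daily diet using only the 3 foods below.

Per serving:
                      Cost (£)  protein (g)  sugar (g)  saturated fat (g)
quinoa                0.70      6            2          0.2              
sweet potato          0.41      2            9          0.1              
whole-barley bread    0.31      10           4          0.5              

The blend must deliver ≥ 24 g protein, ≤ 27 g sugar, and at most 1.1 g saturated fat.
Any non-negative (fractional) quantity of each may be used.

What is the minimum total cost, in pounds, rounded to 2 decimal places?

Treat it as an LP. Let x1 = servings of quinoa, x2 = servings of sweet potato, x3 = servings of whole-barley bread.
min 0.7x1 + 0.41x2 + 0.31x3 subject to:
  6x1 + 2x2 + 10x3 ≥ 24   (protein)
  2x1 + 9x2 + 4x3 ≤ 27   (sugar)
  0.2x1 + 0.1x2 + 0.5x3 ≤ 1.1   (saturated fat)
  x1, x2, x3 ≥ 0.
The cheapest feasible vertex uses only quinoa, whole-barley bread; sweet potato is not used. Binding constraints: protein and saturated fat.
Optimal quantities: quinoa = 1 serving, whole-barley bread = 1.8 servings.
Objective = 0.7·1 + 0.31·1.8 = 1.2580.

£1.26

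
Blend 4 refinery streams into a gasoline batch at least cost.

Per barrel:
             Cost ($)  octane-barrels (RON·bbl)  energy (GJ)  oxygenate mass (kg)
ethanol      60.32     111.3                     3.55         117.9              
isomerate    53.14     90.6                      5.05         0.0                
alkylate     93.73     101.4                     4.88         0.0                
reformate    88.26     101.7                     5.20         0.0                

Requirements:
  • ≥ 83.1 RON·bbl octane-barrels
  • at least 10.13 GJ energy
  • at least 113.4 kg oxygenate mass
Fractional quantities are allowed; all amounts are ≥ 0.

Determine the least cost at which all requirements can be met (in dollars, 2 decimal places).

$128.68

Treat it as an LP. Let x1 = barrels of ethanol, x2 = barrels of isomerate, x3 = barrels of alkylate, x4 = barrels of reformate.
Minimise 60.32x1 + 53.14x2 + 93.73x3 + 88.26x4 subject to:
  111.3x1 + 90.6x2 + 101.4x3 + 101.7x4 ≥ 83.1   (octane-barrels)
  3.55x1 + 5.05x2 + 4.88x3 + 5.2x4 ≥ 10.13   (energy)
  117.9x1 ≥ 113.4   (oxygenate mass)
  x1, x2, x3, x4 ≥ 0.
The optimal basis is {ethanol, isomerate}; alkylate, reformate drop out. There the energy and oxygenate mass constraints are tight.
So ethanol = 0.96183 barrels, isomerate = 1.3298 barrels.
Cost = 60.32·0.96183 + 53.14·1.3298 = 128.6832.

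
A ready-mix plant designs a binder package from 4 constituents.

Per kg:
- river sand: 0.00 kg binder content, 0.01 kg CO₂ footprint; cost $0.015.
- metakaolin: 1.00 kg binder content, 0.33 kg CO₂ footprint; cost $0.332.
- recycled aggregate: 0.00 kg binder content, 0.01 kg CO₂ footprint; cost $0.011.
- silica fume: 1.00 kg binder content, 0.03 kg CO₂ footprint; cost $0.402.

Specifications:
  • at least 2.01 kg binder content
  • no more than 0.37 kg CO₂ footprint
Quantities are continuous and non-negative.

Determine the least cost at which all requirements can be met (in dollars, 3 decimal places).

Treat it as an LP. Let x1 = kg of river sand, x2 = kg of metakaolin, x3 = kg of recycled aggregate, x4 = kg of silica fume.
Minimise 0.015x1 + 0.332x2 + 0.011x3 + 0.402x4 s.t.:
  1x2 + 1x4 ≥ 2.01   (binder content)
  0.01x1 + 0.33x2 + 0.01x3 + 0.03x4 ≤ 0.37   (CO₂ footprint)
  x1, x2, x3, x4 ≥ 0.
The minimum-cost mix takes nothing from river sand, recycled aggregate — only metakaolin, silica fume. The binder content and CO₂ footprint requirements are met with equality.
Optimal quantities: metakaolin = 1.032 kg, silica fume = 0.9777 kg.
Total cost: 0.332·1.032 + 0.402·0.9777 = 0.73566.

$0.736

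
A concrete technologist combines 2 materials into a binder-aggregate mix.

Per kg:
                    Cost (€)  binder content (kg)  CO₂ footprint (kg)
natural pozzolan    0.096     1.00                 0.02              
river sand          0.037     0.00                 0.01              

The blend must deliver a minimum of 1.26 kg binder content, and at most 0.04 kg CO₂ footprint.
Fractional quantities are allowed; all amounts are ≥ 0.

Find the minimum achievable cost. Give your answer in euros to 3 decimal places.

This is a linear program. Let x1 = kg of natural pozzolan, x2 = kg of river sand.
Minimize 0.096x1 + 0.037x2 with:
  1x1 ≥ 1.26   (binder content)
  0.02x1 + 0.01x2 ≤ 0.04   (CO₂ footprint)
  x1, x2 ≥ 0.
The minimum-cost mix takes nothing from river sand — only natural pozzolan. The binder content requirement is met with equality.
Optimal quantities: natural pozzolan = 1.26 kg.
Total cost: 0.096·1.26 = 0.12096.

€0.121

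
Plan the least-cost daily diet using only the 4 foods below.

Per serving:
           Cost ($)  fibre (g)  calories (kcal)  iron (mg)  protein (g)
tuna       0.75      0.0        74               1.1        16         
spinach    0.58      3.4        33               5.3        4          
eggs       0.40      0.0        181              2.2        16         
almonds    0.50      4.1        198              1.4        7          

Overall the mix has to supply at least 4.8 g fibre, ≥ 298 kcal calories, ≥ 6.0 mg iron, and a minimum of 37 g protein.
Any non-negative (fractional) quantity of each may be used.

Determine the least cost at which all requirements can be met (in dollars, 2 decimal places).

$1.32

Treat it as an LP. Let x1 = servings of tuna, x2 = servings of spinach, x3 = servings of eggs, x4 = servings of almonds.
Minimise 0.75x1 + 0.58x2 + 0.4x3 + 0.5x4 with:
  3.4x2 + 4.1x4 ≥ 4.8   (fibre)
  74x1 + 33x2 + 181x3 + 198x4 ≥ 298   (calories)
  1.1x1 + 5.3x2 + 2.2x3 + 1.4x4 ≥ 6   (iron)
  16x1 + 4x2 + 16x3 + 7x4 ≥ 37   (protein)
  x1, x2, x3, x4 ≥ 0.
The cheapest feasible vertex uses only spinach, eggs, almonds; tuna is not used. The fibre, iron, protein requirements are met with equality.
So spinach = 0.09124 servings, eggs = 1.811 servings, almonds = 1.095 servings.
Objective = 0.58·0.09124 + 0.4·1.811 + 0.5·1.095 = 1.3248.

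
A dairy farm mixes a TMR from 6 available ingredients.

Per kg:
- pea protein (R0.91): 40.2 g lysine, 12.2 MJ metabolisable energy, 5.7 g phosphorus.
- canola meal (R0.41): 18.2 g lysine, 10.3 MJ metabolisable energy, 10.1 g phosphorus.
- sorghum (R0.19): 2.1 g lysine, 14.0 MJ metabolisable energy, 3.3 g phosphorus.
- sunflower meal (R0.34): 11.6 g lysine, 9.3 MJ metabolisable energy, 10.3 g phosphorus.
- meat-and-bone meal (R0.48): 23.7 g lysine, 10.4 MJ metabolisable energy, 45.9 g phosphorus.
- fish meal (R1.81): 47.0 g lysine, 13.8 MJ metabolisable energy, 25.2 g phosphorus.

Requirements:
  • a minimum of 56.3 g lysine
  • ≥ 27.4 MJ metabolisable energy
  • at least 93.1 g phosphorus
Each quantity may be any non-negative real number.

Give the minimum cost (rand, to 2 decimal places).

R1.17

This is a linear program. Let x1 = kg of pea protein, x2 = kg of canola meal, x3 = kg of sorghum, x4 = kg of sunflower meal, x5 = kg of meat-and-bone meal, x6 = kg of fish meal.
Minimize 0.91x1 + 0.41x2 + 0.19x3 + 0.34x4 + 0.48x5 + 1.81x6 with:
  40.2x1 + 18.2x2 + 2.1x3 + 11.6x4 + 23.7x5 + 47x6 ≥ 56.3   (lysine)
  12.2x1 + 10.3x2 + 14x3 + 9.3x4 + 10.4x5 + 13.8x6 ≥ 27.4   (metabolisable energy)
  5.7x1 + 10.1x2 + 3.3x3 + 10.3x4 + 45.9x5 + 25.2x6 ≥ 93.1   (phosphorus)
  x1, x2, x3, x4, x5, x6 ≥ 0.
The minimum-cost mix takes nothing from pea protein, canola meal, sunflower meal, fish meal — only sorghum, meat-and-bone meal. The lysine and metabolisable energy requirements are met with equality.
That vertex is x3 = 0.206, x5 = 2.357.
Total cost: 0.19·0.206 + 0.48·2.357 = 1.1705.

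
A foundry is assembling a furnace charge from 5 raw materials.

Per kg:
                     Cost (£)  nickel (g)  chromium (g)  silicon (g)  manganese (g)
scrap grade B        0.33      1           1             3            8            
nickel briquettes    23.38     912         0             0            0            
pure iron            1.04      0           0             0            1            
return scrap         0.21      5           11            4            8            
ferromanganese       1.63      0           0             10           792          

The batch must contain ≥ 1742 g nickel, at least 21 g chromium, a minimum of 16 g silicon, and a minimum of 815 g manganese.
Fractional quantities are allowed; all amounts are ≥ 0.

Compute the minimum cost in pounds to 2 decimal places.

Let x1 = kg of scrap grade B, x2 = kg of nickel briquettes, x3 = kg of pure iron, x4 = kg of return scrap, x5 = kg of ferromanganese.
Minimise 0.33x1 + 23.38x2 + 1.04x3 + 0.21x4 + 1.63x5 s.t.:
  1x1 + 912x2 + 5x4 ≥ 1742   (nickel)
  1x1 + 11x4 ≥ 21   (chromium)
  3x1 + 4x4 + 10x5 ≥ 16   (silicon)
  8x1 + 1x3 + 8x4 + 792x5 ≥ 815   (manganese)
  x1, x2, x3, x4, x5 ≥ 0.
The minimum-cost mix takes nothing from scrap grade B, pure iron — only nickel briquettes, return scrap, ferromanganese. There the nickel, chromium, manganese constraints are tight.
Solving gives x2 = 1.8996, x4 = 1.9091, x5 = 1.0098.
Hence cost = 23.38·1.8996 + 0.21·1.9091 + 1.63·1.0098 = £46.4595.

£46.46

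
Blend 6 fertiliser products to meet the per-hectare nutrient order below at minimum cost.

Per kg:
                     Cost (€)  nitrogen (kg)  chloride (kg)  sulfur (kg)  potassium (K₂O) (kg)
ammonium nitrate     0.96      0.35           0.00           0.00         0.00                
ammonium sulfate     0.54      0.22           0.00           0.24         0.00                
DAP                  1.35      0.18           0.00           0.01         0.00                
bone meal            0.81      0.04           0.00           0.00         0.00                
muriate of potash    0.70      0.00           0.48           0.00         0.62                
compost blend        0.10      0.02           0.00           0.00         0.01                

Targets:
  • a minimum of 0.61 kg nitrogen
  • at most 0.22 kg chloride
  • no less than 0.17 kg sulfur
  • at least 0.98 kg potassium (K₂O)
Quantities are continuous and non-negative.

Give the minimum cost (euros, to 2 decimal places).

This is a linear program. Let x1 = kg of ammonium nitrate, x2 = kg of ammonium sulfate, x3 = kg of DAP, x4 = kg of bone meal, x5 = kg of muriate of potash, x6 = kg of compost blend.
Minimise 0.96x1 + 0.54x2 + 1.35x3 + 0.81x4 + 0.7x5 + 0.1x6 with:
  0.35x1 + 0.22x2 + 0.18x3 + 0.04x4 + 0.02x6 ≥ 0.61   (nitrogen)
  0.48x5 ≤ 0.22   (chloride)
  0.24x2 + 0.01x3 ≥ 0.17   (sulfur)
  0.62x5 + 0.01x6 ≥ 0.98   (potassium (K₂O))
  x1, x2, x3, x4, x5, x6 ≥ 0.
The cheapest feasible vertex uses only ammonium sulfate, muriate of potash, compost blend; ammonium nitrate, DAP, bone meal are not used. There the chloride, sulfur, potassium (K₂O) constraints are tight.
Solving gives x2 = 0.7083, x5 = 0.4583, x6 = 69.58.
Hence cost = 0.54·0.7083 + 0.7·0.4583 + 0.1·69.58 = €7.6613.

€7.66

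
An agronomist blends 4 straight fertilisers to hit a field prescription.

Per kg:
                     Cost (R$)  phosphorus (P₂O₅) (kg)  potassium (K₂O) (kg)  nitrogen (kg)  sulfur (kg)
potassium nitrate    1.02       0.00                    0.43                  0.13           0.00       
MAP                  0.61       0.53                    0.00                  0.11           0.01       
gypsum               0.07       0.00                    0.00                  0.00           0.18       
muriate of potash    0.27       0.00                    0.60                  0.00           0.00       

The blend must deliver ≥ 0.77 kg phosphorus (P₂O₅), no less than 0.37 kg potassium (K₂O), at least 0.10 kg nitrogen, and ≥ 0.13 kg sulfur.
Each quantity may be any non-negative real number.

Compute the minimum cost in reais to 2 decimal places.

Set it up as a linear program. Let x1 = kg of potassium nitrate, x2 = kg of MAP, x3 = kg of gypsum, x4 = kg of muriate of potash.
Minimise 1.02x1 + 0.61x2 + 0.07x3 + 0.27x4 subject to:
  0.53x2 ≥ 0.77   (phosphorus (P₂O₅))
  0.43x1 + 0.6x4 ≥ 0.37   (potassium (K₂O))
  0.13x1 + 0.11x2 ≥ 0.1   (nitrogen)
  0.01x2 + 0.18x3 ≥ 0.13   (sulfur)
  x1, x2, x3, x4 ≥ 0.
At the optimum only MAP, gypsum, muriate of potash are positive (potassium nitrate = 0). Binding constraints: phosphorus (P₂O₅), potassium (K₂O), sulfur.
So MAP = 1.453 kg, gypsum = 0.6415 kg, muriate of potash = 0.6167 kg.
Hence cost = 0.61·1.453 + 0.07·0.6415 + 0.27·0.6167 = R$1.0977.

R$1.10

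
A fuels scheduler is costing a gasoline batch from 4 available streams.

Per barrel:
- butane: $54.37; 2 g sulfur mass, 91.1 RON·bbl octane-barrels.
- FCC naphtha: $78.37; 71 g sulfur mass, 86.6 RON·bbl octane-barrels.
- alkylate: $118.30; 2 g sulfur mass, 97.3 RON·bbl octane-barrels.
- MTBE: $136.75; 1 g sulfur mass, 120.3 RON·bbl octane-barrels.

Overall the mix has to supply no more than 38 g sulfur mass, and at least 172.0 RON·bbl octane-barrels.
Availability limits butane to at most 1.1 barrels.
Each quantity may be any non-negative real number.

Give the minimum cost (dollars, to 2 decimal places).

This is a linear program. Let x1 = barrels of butane, x2 = barrels of FCC naphtha, x3 = barrels of alkylate, x4 = barrels of MTBE.
Minimise 54.37x1 + 78.37x2 + 118.3x3 + 136.75x4 with:
  2x1 + 71x2 + 2x3 + 1x4 ≤ 38   (sulfur mass)
  91.1x1 + 86.6x2 + 97.3x3 + 120.3x4 ≥ 172   (octane-barrels)
  x1 ≤ 1.1
  x1, x2, x3, x4 ≥ 0.
The minimum-cost mix takes nothing from alkylate — only butane, FCC naphtha, MTBE. Binding constraints: sulfur mass, octane-barrels, the butane cap.
That vertex is x1 = 1.1, x2 = 0.5009, x4 = 0.2362.
Total cost: 54.37·1.1 + 78.37·0.5009 + 136.75·0.2362 = 131.3629.

$131.36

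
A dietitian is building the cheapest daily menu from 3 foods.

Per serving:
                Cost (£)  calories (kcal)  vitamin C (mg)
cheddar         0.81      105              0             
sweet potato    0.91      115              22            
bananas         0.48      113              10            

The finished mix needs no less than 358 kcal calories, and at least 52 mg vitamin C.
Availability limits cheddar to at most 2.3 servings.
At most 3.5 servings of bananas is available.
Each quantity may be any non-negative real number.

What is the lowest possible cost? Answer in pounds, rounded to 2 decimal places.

£2.25

Let x1 = servings of cheddar, x2 = servings of sweet potato, x3 = servings of bananas.
Minimise 0.81x1 + 0.91x2 + 0.48x3 with:
  105x1 + 115x2 + 113x3 ≥ 358   (calories)
  22x2 + 10x3 ≥ 52   (vitamin C)
  x1 ≤ 2.3
  x3 ≤ 3.5
  x1, x2, x3 ≥ 0.
At the optimum only sweet potato, bananas are positive (cheddar = 0). The calories and vitamin C requirements are met with equality.
That vertex is x2 = 1.719, x3 = 1.419.
Objective = 0.91·1.719 + 0.48·1.419 = 2.2454.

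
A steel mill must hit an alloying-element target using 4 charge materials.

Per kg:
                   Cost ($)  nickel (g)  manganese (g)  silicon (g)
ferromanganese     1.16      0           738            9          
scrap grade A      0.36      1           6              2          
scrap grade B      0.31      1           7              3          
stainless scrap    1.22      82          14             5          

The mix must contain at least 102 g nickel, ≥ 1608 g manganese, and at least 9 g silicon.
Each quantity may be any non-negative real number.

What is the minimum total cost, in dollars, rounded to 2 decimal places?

Let x1 = kg of ferromanganese, x2 = kg of scrap grade A, x3 = kg of scrap grade B, x4 = kg of stainless scrap.
min 1.16x1 + 0.36x2 + 0.31x3 + 1.22x4 subject to:
  1x2 + 1x3 + 82x4 ≥ 102   (nickel)
  738x1 + 6x2 + 7x3 + 14x4 ≥ 1608   (manganese)
  9x1 + 2x2 + 3x3 + 5x4 ≥ 9   (silicon)
  x1, x2, x3, x4 ≥ 0.
At the optimum only ferromanganese, stainless scrap are positive (scrap grade A, scrap grade B = 0). The nickel and manganese requirements are met with equality.
Solving gives x1 = 2.155, x4 = 1.244.
Total cost: 1.16·2.155 + 1.22·1.244 = 4.0175.

$4.02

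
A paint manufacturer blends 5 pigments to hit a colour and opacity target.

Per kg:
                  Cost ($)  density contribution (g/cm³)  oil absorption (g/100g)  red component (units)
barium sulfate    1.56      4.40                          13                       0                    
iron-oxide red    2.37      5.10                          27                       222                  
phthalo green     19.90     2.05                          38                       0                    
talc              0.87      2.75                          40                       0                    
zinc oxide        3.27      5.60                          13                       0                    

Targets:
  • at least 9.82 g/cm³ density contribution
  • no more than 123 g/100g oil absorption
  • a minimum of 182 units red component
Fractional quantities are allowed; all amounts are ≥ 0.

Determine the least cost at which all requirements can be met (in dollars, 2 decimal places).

Let x1 = kg of barium sulfate, x2 = kg of iron-oxide red, x3 = kg of phthalo green, x4 = kg of talc, x5 = kg of zinc oxide.
Minimise 1.56x1 + 2.37x2 + 19.9x3 + 0.87x4 + 3.27x5 with:
  4.4x1 + 5.1x2 + 2.05x3 + 2.75x4 + 5.6x5 ≥ 9.82   (density contribution)
  13x1 + 27x2 + 38x3 + 40x4 + 13x5 ≤ 123   (oil absorption)
  222x2 ≥ 182   (red component)
  x1, x2, x3, x4, x5 ≥ 0.
The minimum-cost mix takes nothing from barium sulfate, phthalo green, zinc oxide — only iron-oxide red, talc. The density contribution and red component requirements are met with equality.
Optimal quantities: iron-oxide red = 0.8198 kg, talc = 2.051 kg.
Objective = 2.37·0.8198 + 0.87·2.051 = 3.7273.

$3.73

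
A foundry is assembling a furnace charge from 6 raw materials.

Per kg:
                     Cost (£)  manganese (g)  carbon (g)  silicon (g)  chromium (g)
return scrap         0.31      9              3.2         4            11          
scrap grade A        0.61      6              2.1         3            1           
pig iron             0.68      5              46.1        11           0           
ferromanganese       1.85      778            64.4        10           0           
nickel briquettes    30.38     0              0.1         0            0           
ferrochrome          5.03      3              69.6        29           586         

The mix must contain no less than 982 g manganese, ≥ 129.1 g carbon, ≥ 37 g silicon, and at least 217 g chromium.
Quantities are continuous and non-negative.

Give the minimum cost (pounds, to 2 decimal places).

Let x1 = kg of return scrap, x2 = kg of scrap grade A, x3 = kg of pig iron, x4 = kg of ferromanganese, x5 = kg of nickel briquettes, x6 = kg of ferrochrome.
Minimize 0.31x1 + 0.61x2 + 0.68x3 + 1.85x4 + 30.38x5 + 5.03x6 with:
  9x1 + 6x2 + 5x3 + 778x4 + 3x6 ≥ 982   (manganese)
  3.2x1 + 2.1x2 + 46.1x3 + 64.4x4 + 0.1x5 + 69.6x6 ≥ 129.1   (carbon)
  4x1 + 3x2 + 11x3 + 10x4 + 29x6 ≥ 37   (silicon)
  11x1 + 1x2 + 586x6 ≥ 217   (chromium)
  x1, x2, x3, x4, x5, x6 ≥ 0.
At the optimum only return scrap, pig iron, ferromanganese, ferrochrome are positive (scrap grade A, nickel briquettes = 0). The manganese, carbon, silicon, chromium requirements are met with equality.
Optimal quantities: return scrap = 2.726 kg, pig iron = 0.4156 kg, ferromanganese = 1.227 kg, ferrochrome = 0.3191 kg.
Total cost: 0.31·2.726 + 0.68·0.4156 + 1.85·1.227 + 5.03·0.3191 = 5.0027.

£5.00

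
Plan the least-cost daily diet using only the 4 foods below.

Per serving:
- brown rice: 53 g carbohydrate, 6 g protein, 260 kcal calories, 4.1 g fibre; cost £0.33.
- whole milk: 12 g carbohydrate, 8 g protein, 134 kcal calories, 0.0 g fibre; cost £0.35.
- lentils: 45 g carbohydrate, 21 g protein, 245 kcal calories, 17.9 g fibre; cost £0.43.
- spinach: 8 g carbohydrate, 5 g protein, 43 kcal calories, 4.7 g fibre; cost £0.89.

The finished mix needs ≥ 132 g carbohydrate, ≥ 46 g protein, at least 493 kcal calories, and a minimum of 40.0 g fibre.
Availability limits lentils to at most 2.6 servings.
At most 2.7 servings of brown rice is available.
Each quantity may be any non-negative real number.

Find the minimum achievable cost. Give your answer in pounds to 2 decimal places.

£1.13

This is a linear program. Let x1 = servings of brown rice, x2 = servings of whole milk, x3 = servings of lentils, x4 = servings of spinach.
Minimise 0.33x1 + 0.35x2 + 0.43x3 + 0.89x4 subject to:
  53x1 + 12x2 + 45x3 + 8x4 ≥ 132   (carbohydrate)
  6x1 + 8x2 + 21x3 + 5x4 ≥ 46   (protein)
  260x1 + 134x2 + 245x3 + 43x4 ≥ 493   (calories)
  4.1x1 + 17.9x3 + 4.7x4 ≥ 40   (fibre)
  x3 ≤ 2.6
  x1 ≤ 2.7
  x1, x2, x3, x4 ≥ 0.
The cheapest feasible vertex uses only brown rice, lentils; whole milk, spinach are not used. Binding constraints: carbohydrate and fibre.
Optimal quantities: brown rice = 0.7365 servings, lentils = 2.066 servings.
Cost = 0.33·0.7365 + 0.43·2.066 = 1.1314.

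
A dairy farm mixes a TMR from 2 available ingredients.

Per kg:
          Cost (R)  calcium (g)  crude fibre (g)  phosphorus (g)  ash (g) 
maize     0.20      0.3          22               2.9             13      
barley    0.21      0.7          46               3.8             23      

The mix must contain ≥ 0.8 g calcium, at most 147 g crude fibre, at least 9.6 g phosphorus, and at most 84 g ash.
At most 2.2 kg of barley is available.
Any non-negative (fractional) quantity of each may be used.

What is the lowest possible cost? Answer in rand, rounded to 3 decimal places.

Let x1 = kg of maize, x2 = kg of barley.
Minimize 0.2x1 + 0.21x2 s.t.:
  0.3x1 + 0.7x2 ≥ 0.8   (calcium)
  22x1 + 46x2 ≤ 147   (crude fibre)
  2.9x1 + 3.8x2 ≥ 9.6   (phosphorus)
  13x1 + 23x2 ≤ 84   (ash)
  x2 ≤ 2.2
  x1, x2 ≥ 0.
Both inputs are positive at the optimum. The phosphorus and the barley cap requirements are met with equality.
Optimal quantities: maize = 0.4276 kg, barley = 2.2 kg.
Objective = 0.2·0.4276 + 0.21·2.2 = 0.54752.

R0.548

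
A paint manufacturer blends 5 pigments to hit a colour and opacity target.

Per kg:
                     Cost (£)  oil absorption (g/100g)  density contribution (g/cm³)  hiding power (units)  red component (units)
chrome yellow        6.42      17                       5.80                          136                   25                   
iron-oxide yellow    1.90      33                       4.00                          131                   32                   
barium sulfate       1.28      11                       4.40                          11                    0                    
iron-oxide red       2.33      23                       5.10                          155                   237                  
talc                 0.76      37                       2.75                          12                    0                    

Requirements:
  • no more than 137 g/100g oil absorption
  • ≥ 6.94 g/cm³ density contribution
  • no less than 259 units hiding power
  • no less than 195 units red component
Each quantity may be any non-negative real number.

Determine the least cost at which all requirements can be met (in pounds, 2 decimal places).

Set it up as a linear program. Let x1 = kg of chrome yellow, x2 = kg of iron-oxide yellow, x3 = kg of barium sulfate, x4 = kg of iron-oxide red, x5 = kg of talc.
min 6.42x1 + 1.9x2 + 1.28x3 + 2.33x4 + 0.76x5 with:
  17x1 + 33x2 + 11x3 + 23x4 + 37x5 ≤ 137   (oil absorption)
  5.8x1 + 4x2 + 4.4x3 + 5.1x4 + 2.75x5 ≥ 6.94   (density contribution)
  136x1 + 131x2 + 11x3 + 155x4 + 12x5 ≥ 259   (hiding power)
  25x1 + 32x2 + 237x4 ≥ 195   (red component)
  x1, x2, x3, x4, x5 ≥ 0.
At the optimum only iron-oxide yellow, iron-oxide red are positive (chrome yellow, barium sulfate, talc = 0). Binding constraints: hiding power and red component.
So iron-oxide yellow = 1.194 kg, iron-oxide red = 0.6615 kg.
Cost = 1.9·1.194 + 2.33·0.6615 = 3.8099.

£3.81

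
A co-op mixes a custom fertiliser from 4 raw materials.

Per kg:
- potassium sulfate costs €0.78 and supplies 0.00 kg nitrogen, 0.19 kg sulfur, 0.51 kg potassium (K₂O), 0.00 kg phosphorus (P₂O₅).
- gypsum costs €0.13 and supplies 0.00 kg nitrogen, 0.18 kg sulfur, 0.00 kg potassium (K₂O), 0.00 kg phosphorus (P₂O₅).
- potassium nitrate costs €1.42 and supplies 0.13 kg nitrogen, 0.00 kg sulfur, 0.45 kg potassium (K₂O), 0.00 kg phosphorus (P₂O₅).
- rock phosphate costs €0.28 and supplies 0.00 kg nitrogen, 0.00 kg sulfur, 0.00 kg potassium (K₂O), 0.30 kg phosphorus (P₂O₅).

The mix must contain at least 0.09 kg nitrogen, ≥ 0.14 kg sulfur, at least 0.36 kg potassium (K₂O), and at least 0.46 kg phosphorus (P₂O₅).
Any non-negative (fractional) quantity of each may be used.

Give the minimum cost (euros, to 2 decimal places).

This is a linear program. Let x1 = kg of potassium sulfate, x2 = kg of gypsum, x3 = kg of potassium nitrate, x4 = kg of rock phosphate.
Minimize 0.78x1 + 0.13x2 + 1.42x3 + 0.28x4 subject to:
  0.13x3 ≥ 0.09   (nitrogen)
  0.19x1 + 0.18x2 ≥ 0.14   (sulfur)
  0.51x1 + 0.45x3 ≥ 0.36   (potassium (K₂O))
  0.3x4 ≥ 0.46   (phosphorus (P₂O₅))
  x1, x2, x3, x4 ≥ 0.
The optimal mix uses every input. There the nitrogen, sulfur, potassium (K₂O), phosphorus (P₂O₅) constraints are tight.
Solving gives x1 = 0.09502, x2 = 0.6775, x3 = 0.6923, x4 = 1.533.
Total cost: 0.78·0.09502 + 0.13·0.6775 + 1.42·0.6923 + 0.28·1.533 = 1.5745.

€1.57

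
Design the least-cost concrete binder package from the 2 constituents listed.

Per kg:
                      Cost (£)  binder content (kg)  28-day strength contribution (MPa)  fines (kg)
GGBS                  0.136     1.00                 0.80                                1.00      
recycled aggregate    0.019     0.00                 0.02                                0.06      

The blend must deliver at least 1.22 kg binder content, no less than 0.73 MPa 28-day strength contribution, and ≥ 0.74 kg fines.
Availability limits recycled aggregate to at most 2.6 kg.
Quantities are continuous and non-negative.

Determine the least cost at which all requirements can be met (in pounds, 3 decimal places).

Let x1 = kg of GGBS, x2 = kg of recycled aggregate.
Minimize 0.136x1 + 0.019x2 subject to:
  1x1 ≥ 1.22   (binder content)
  0.8x1 + 0.02x2 ≥ 0.73   (28-day strength contribution)
  1x1 + 0.06x2 ≥ 0.74   (fines)
  x2 ≤ 2.6
  x1, x2 ≥ 0.
The cheapest feasible vertex uses only GGBS; recycled aggregate is not used. Binding constraint: binder content.
Optimal quantities: GGBS = 1.22 kg.
Total cost: 0.136·1.22 = 0.16592.

£0.166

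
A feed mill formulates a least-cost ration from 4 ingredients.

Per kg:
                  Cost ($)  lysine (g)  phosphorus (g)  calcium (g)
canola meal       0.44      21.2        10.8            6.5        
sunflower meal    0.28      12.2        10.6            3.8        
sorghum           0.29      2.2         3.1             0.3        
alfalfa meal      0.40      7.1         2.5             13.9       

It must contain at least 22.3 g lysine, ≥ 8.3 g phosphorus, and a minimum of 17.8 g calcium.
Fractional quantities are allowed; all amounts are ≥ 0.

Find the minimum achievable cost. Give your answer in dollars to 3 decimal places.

Set it up as a linear program. Let x1 = kg of canola meal, x2 = kg of sunflower meal, x3 = kg of sorghum, x4 = kg of alfalfa meal.
Minimise 0.44x1 + 0.28x2 + 0.29x3 + 0.4x4 subject to:
  21.2x1 + 12.2x2 + 2.2x3 + 7.1x4 ≥ 22.3   (lysine)
  10.8x1 + 10.6x2 + 3.1x3 + 2.5x4 ≥ 8.3   (phosphorus)
  6.5x1 + 3.8x2 + 0.3x3 + 13.9x4 ≥ 17.8   (calcium)
  x1, x2, x3, x4 ≥ 0.
The cheapest feasible vertex uses only canola meal, alfalfa meal; sunflower meal, sorghum are not used. The lysine and calcium requirements are met with equality.
Optimal quantities: canola meal = 0.7387 kg, alfalfa meal = 0.9351 kg.
Total cost: 0.44·0.7387 + 0.4·0.9351 = 0.69907.

$0.699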